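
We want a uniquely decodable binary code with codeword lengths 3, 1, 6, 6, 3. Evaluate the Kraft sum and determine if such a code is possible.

0.78125; yes

With common denominator 2^6 = 64: Σ 2^(−ℓᵢ) = 8/64 + 32/64 + 1/64 + 1/64 + 8/64 = 50/64 = 0.78125.
Kraft's inequality requires Σ ≤ 1; here Σ = 0.78125 ≤ 1, so such a prefix code exists.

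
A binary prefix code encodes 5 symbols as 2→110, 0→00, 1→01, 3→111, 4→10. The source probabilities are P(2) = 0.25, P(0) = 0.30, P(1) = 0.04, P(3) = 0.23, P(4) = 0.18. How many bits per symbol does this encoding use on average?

2.48 bits/symbol

L̄ = Σ pᵢ·ℓᵢ = 0.25·3 + 0.30·2 + 0.04·2 + 0.23·3 + 0.18·2 = 2.48 bits/symbol.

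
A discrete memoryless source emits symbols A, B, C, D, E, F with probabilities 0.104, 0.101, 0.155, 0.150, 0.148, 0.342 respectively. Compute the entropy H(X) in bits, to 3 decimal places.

H = −Σ pᵢ log₂ pᵢ.
−0.104·log₂(0.104) = 0.3396
−0.101·log₂(0.101) = 0.3341
−0.155·log₂(0.155) = 0.4169
−0.150·log₂(0.150) = 0.4105
−0.148·log₂(0.148) = 0.4079
−0.342·log₂(0.342) = 0.5294
Sum ≈ 2.4384 → 2.438 bits.

2.438 bits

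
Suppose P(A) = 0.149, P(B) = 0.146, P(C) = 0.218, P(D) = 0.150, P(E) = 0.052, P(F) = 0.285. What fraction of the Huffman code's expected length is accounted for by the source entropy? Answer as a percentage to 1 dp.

Entropy H = −Σ p log₂ p ≈ 2.4421 bits.
Huffman merges: 13/250+73/500→99/500; 149/1000+3/20→299/1000; 99/500+109/500→52/125; 57/200+299/1000→73/125; 52/125+73/125→1. L = 2497/1000 ≈ 2.4970.
Efficiency = H/L = 2.4421/2.4970 = 97.8%.

97.8%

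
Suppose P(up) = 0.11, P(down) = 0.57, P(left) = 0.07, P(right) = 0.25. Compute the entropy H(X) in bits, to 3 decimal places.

H = −Σ pᵢ log₂ pᵢ.
−0.11·log₂(0.11) = 0.3503
−0.57·log₂(0.57) = 0.4623
−0.07·log₂(0.07) = 0.2686
−0.25·log₂(0.25) = 0.5000
Sum ≈ 1.5811 → 1.581 bits.

1.581 bits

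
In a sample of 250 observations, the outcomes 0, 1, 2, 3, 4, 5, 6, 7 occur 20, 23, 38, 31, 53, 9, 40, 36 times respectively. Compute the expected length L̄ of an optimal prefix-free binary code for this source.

2.904 bits/symbol

Probabilities are the counts divided by 250.
Repeatedly combine the two least-probable nodes; the expected code length is the sum of the merged weights.
merge 9/250 + 2/25 → 29/250
merge 23/250 + 29/250 → 26/125
merge 31/250 + 18/125 → 67/250
merge 19/125 + 4/25 → 39/125
merge 26/125 + 53/250 → 21/50
merge 67/250 + 39/125 → 29/50
merge 21/50 + 29/50 → 1
L = 29/250 + 26/125 + 67/250 + 39/125 + 21/50 + 29/50 + 1 = 363/125 = 2.904 bits/symbol.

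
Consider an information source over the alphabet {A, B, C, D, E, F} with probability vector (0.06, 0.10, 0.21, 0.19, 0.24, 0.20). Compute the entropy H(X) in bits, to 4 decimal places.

2.4623 bits

H = −Σ pᵢ log₂ pᵢ.
−0.06·log₂(0.06) = 0.2435
−0.10·log₂(0.10) = 0.3322
−0.21·log₂(0.21) = 0.4728
−0.19·log₂(0.19) = 0.4552
−0.24·log₂(0.24) = 0.4941
−0.20·log₂(0.20) = 0.4644
Sum ≈ 2.4623 → 2.4623 bits.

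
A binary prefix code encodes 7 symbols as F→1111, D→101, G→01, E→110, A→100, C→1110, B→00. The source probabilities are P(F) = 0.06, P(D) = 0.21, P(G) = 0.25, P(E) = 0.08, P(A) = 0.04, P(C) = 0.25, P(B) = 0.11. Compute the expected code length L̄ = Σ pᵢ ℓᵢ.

2.95 bits/symbol

L̄ = Σ pᵢ·ℓᵢ = 0.06·4 + 0.21·3 + 0.25·2 + 0.08·3 + 0.04·3 + 0.25·4 + 0.11·2 = 2.95 bits/symbol.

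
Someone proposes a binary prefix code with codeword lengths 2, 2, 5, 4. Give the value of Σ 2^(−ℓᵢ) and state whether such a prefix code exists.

With common denominator 2^5 = 32: Σ 2^(−ℓᵢ) = 8/32 + 8/32 + 1/32 + 2/32 = 19/32 = 0.59375.
Kraft's inequality requires Σ ≤ 1; here Σ = 0.59375 ≤ 1, so such a prefix code exists.

0.59375; yes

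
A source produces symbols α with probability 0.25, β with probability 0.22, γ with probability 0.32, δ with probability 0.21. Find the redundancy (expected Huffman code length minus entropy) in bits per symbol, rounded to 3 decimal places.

Entropy H = −Σ p log₂ p ≈ 1.9794 bits.
Huffman merges: 21/100+11/50→43/100; 1/4+8/25→57/100; 43/100+57/100→1. L = 2 ≈ 2.0000.
L − H = 2.0000 − 1.9794 = 0.021 bits.

0.021 bits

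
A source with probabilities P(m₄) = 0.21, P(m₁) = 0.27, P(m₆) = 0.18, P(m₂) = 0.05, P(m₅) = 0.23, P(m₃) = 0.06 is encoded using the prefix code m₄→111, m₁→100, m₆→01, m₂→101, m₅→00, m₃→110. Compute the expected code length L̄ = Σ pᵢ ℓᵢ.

2.59 bits/symbol

L̄ = Σ pᵢ·ℓᵢ = 0.21·3 + 0.27·3 + 0.18·2 + 0.05·3 + 0.23·2 + 0.06·3 = 2.59 bits/symbol.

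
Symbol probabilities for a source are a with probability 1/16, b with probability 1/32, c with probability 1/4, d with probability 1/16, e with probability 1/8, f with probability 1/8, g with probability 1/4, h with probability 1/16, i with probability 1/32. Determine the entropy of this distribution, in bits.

2.8125 bits

Each probability is a power of 1/2, so log₂(1/p) is an integer.
H = Σ p·log₂(1/p) = 1/16·4 + 1/32·5 + 1/4·2 + 1/16·4 + 1/8·3 + 1/8·3 + 1/4·2 + 1/16·4 + 1/32·5 = 2.8125 bits.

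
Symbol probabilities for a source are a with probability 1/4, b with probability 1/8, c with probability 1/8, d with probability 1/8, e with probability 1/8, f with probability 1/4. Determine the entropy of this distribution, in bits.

2.5 bits

Each probability is a power of 1/2, so log₂(1/p) is an integer.
H = Σ p·log₂(1/p) = 1/4·2 + 1/8·3 + 1/8·3 + 1/8·3 + 1/8·3 + 1/4·2 = 2.5 bits.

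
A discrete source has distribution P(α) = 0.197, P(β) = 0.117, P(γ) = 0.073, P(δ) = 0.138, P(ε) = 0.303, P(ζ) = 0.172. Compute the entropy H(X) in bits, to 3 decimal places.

H = −Σ pᵢ log₂ pᵢ.
−0.197·log₂(0.197) = 0.4617
−0.117·log₂(0.117) = 0.3622
−0.073·log₂(0.073) = 0.2756
−0.138·log₂(0.138) = 0.3943
−0.303·log₂(0.303) = 0.5220
−0.172·log₂(0.172) = 0.4368
Sum ≈ 2.4526 → 2.453 bits.

2.453 bits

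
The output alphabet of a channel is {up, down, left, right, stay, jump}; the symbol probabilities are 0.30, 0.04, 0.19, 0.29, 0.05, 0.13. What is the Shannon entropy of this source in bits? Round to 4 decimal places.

2.2787 bits

H = −Σ pᵢ log₂ pᵢ.
−0.30·log₂(0.30) = 0.5211
−0.04·log₂(0.04) = 0.1858
−0.19·log₂(0.19) = 0.4552
−0.29·log₂(0.29) = 0.5179
−0.05·log₂(0.05) = 0.2161
−0.13·log₂(0.13) = 0.3826
Sum ≈ 2.2787 → 2.2787 bits.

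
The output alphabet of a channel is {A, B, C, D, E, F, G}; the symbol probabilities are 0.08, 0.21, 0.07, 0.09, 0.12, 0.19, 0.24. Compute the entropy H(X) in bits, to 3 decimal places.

2.662 bits

H = −Σ pᵢ log₂ pᵢ.
−0.08·log₂(0.08) = 0.2915
−0.21·log₂(0.21) = 0.4728
−0.07·log₂(0.07) = 0.2686
−0.09·log₂(0.09) = 0.3127
−0.12·log₂(0.12) = 0.3671
−0.19·log₂(0.19) = 0.4552
−0.24·log₂(0.24) = 0.4941
Sum ≈ 2.6620 → 2.662 bits.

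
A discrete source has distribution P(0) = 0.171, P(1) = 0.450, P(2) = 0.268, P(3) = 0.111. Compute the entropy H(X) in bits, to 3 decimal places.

H = −Σ pᵢ log₂ pᵢ.
−0.171·log₂(0.171) = 0.4357
−0.450·log₂(0.450) = 0.5184
−0.268·log₂(0.268) = 0.5091
−0.111·log₂(0.111) = 0.3520
Sum ≈ 1.8152 → 1.815 bits.

1.815 bits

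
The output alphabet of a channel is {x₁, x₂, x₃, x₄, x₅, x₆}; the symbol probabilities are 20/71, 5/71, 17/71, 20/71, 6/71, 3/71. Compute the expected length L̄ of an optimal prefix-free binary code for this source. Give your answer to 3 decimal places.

2.310 bits/symbol

Repeatedly combine the two least-probable nodes; the expected code length is the sum of the merged weights.
merge 3/71 + 5/71 → 8/71
merge 6/71 + 8/71 → 14/71
merge 14/71 + 17/71 → 31/71
merge 20/71 + 20/71 → 40/71
merge 31/71 + 40/71 → 1
L = 8/71 + 14/71 + 31/71 + 40/71 + 1 = 164/71 ≈ 2.310 bits/symbol.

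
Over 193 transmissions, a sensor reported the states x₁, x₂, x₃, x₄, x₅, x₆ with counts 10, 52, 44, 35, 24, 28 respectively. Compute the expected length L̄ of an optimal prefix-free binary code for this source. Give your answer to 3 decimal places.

2.497 bits/symbol

Probabilities are the counts divided by 193.
Repeatedly combine the two least-probable nodes; the expected code length is the sum of the merged weights.
merge 10/193 + 24/193 → 34/193
merge 28/193 + 34/193 → 62/193
merge 35/193 + 44/193 → 79/193
merge 52/193 + 62/193 → 114/193
merge 79/193 + 114/193 → 1
L = 34/193 + 62/193 + 79/193 + 114/193 + 1 = 482/193 ≈ 2.497 bits/symbol.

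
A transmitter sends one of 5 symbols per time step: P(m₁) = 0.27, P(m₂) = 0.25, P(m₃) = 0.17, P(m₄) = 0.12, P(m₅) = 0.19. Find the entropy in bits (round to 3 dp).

2.267 bits

H = −Σ pᵢ log₂ pᵢ.
−0.27·log₂(0.27) = 0.5100
−0.25·log₂(0.25) = 0.5000
−0.17·log₂(0.17) = 0.4346
−0.12·log₂(0.12) = 0.3671
−0.19·log₂(0.19) = 0.4552
Sum ≈ 2.2669 → 2.267 bits.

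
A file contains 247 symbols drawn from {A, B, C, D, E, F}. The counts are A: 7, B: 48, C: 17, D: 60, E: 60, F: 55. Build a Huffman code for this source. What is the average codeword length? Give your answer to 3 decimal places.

2.389 bits/symbol

Probabilities are the counts divided by 247.
Repeatedly combine the two least-probable nodes; the expected code length is the sum of the merged weights.
merge 7/247 + 17/247 → 24/247
merge 24/247 + 48/247 → 72/247
merge 55/247 + 60/247 → 115/247
merge 60/247 + 72/247 → 132/247
merge 115/247 + 132/247 → 1
L = 24/247 + 72/247 + 115/247 + 132/247 + 1 = 590/247 ≈ 2.389 bits/symbol.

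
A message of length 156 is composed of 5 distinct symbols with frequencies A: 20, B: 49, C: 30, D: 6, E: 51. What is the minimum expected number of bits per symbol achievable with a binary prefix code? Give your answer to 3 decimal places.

2.167 bits/symbol

Probabilities are the counts divided by 156.
Repeatedly combine the two least-probable nodes; the expected code length is the sum of the merged weights.
merge 1/26 + 5/39 → 1/6
merge 1/6 + 5/26 → 14/39
merge 49/156 + 17/52 → 25/39
merge 14/39 + 25/39 → 1
L = 1/6 + 14/39 + 25/39 + 1 = 13/6 ≈ 2.167 bits/symbol.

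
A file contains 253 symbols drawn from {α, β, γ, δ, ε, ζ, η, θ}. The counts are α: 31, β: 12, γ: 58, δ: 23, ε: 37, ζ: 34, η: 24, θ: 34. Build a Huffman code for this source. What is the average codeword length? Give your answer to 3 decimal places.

2.909 bits/symbol

Probabilities are the counts divided by 253.
Repeatedly combine the two least-probable nodes; the expected code length is the sum of the merged weights.
merge 12/253 + 1/11 → 35/253
merge 24/253 + 31/253 → 5/23
merge 34/253 + 34/253 → 68/253
merge 35/253 + 37/253 → 72/253
merge 5/23 + 58/253 → 113/253
merge 68/253 + 72/253 → 140/253
merge 113/253 + 140/253 → 1
L = 35/253 + 5/23 + 68/253 + 72/253 + 113/253 + 140/253 + 1 = 32/11 ≈ 2.909 bits/symbol.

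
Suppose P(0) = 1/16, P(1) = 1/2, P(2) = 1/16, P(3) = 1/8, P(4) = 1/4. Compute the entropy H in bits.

1.875 bits

Each probability is a power of 1/2, so log₂(1/p) is an integer.
H = Σ p·log₂(1/p) = 1/16·4 + 1/2·1 + 1/16·4 + 1/8·3 + 1/4·2 = 1.875 bits.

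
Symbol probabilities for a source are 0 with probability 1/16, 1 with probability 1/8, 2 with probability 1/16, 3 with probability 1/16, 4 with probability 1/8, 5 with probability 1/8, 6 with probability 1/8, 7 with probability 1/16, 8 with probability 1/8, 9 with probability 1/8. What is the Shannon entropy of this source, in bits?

Each probability is a power of 1/2, so log₂(1/p) is an integer.
H = Σ p·log₂(1/p) = 1/16·4 + 1/8·3 + 1/16·4 + 1/16·4 + 1/8·3 + 1/8·3 + 1/8·3 + 1/16·4 + 1/8·3 + 1/8·3 = 3.25 bits.

3.25 bits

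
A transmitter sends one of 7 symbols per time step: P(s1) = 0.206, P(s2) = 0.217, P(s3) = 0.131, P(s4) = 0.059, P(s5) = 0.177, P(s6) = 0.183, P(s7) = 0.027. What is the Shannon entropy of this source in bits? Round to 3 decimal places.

H = −Σ pᵢ log₂ pᵢ.
−0.206·log₂(0.206) = 0.4695
−0.217·log₂(0.217) = 0.4783
−0.131·log₂(0.131) = 0.3841
−0.059·log₂(0.059) = 0.2409
−0.177·log₂(0.177) = 0.4422
−0.183·log₂(0.183) = 0.4484
−0.027·log₂(0.027) = 0.1407
Sum ≈ 2.6041 → 2.604 bits.

2.604 bits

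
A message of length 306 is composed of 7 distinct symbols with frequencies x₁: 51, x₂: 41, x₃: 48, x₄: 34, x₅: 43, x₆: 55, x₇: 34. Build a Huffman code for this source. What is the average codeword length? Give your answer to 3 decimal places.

Probabilities are the counts divided by 306.
Repeatedly combine the two least-probable nodes; the expected code length is the sum of the merged weights.
merge 1/9 + 1/9 → 2/9
merge 41/306 + 43/306 → 14/51
merge 8/51 + 1/6 → 11/34
merge 55/306 + 2/9 → 41/102
merge 14/51 + 11/34 → 61/102
merge 41/102 + 61/102 → 1
L = 2/9 + 14/51 + 11/34 + 41/102 + 61/102 + 1 = 863/306 ≈ 2.820 bits/symbol.

2.820 bits/symbol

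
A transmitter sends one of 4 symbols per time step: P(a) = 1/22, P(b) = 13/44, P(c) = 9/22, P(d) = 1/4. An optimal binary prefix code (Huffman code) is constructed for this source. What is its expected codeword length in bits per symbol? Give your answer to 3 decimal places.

Repeatedly combine the two least-probable nodes; the expected code length is the sum of the merged weights.
merge 1/22 + 1/4 → 13/44
merge 13/44 + 13/44 → 13/22
merge 9/22 + 13/22 → 1
L = 13/44 + 13/22 + 1 = 83/44 ≈ 1.886 bits/symbol.

1.886 bits/symbol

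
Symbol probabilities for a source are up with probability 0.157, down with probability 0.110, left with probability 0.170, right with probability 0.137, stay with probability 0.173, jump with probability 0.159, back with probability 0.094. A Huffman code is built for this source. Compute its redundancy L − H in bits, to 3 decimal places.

Entropy H = −Σ p log₂ p ≈ 2.7775 bits.
Huffman merges: 47/500+11/100→51/250; 137/1000+157/1000→147/500; 159/1000+17/100→329/1000; 173/1000+51/250→377/1000; 147/500+329/1000→623/1000; 377/1000+623/1000→1. L = 2827/1000 ≈ 2.8270.
L − H = 2.8270 − 2.7775 = 0.050 bits.

0.050 bits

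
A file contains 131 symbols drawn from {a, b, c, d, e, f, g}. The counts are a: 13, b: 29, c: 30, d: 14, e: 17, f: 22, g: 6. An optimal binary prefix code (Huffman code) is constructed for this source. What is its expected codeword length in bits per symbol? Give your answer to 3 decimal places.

Probabilities are the counts divided by 131.
Repeatedly combine the two least-probable nodes; the expected code length is the sum of the merged weights.
merge 6/131 + 13/131 → 19/131
merge 14/131 + 17/131 → 31/131
merge 19/131 + 22/131 → 41/131
merge 29/131 + 30/131 → 59/131
merge 31/131 + 41/131 → 72/131
merge 59/131 + 72/131 → 1
L = 19/131 + 31/131 + 41/131 + 59/131 + 72/131 + 1 = 353/131 ≈ 2.695 bits/symbol.

2.695 bits/symbol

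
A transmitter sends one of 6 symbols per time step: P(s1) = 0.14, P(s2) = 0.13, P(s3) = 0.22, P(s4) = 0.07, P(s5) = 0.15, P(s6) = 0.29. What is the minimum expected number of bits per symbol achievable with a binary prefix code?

Repeatedly combine the two least-probable nodes; the expected code length is the sum of the merged weights.
merge 7/100 + 13/100 → 1/5
merge 7/50 + 3/20 → 29/100
merge 1/5 + 11/50 → 21/50
merge 29/100 + 29/100 → 29/50
merge 21/50 + 29/50 → 1
L = 1/5 + 29/100 + 21/50 + 29/50 + 1 = 249/100 = 2.49 bits/symbol.

2.49 bits/symbol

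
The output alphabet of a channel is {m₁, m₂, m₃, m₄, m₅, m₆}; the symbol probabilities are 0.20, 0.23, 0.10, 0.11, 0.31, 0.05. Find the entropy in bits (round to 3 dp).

2.374 bits

H = −Σ pᵢ log₂ pᵢ.
−0.20·log₂(0.20) = 0.4644
−0.23·log₂(0.23) = 0.4877
−0.10·log₂(0.10) = 0.3322
−0.11·log₂(0.11) = 0.3503
−0.31·log₂(0.31) = 0.5238
−0.05·log₂(0.05) = 0.2161
Sum ≈ 2.3744 → 2.374 bits.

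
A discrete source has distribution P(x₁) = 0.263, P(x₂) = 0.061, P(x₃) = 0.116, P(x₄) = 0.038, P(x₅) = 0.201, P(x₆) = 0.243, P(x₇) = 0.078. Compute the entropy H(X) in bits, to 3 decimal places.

H = −Σ pᵢ log₂ pᵢ.
−0.263·log₂(0.263) = 0.5068
−0.061·log₂(0.061) = 0.2461
−0.116·log₂(0.116) = 0.3605
−0.038·log₂(0.038) = 0.1793
−0.201·log₂(0.201) = 0.4653
−0.243·log₂(0.243) = 0.4960
−0.078·log₂(0.078) = 0.2871
Sum ≈ 2.5410 → 2.541 bits.

2.541 bits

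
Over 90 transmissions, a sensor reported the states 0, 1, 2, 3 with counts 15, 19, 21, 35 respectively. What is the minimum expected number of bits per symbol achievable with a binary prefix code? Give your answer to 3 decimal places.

1.989 bits/symbol

Probabilities are the counts divided by 90.
Repeatedly combine the two least-probable nodes; the expected code length is the sum of the merged weights.
merge 1/6 + 19/90 → 17/45
merge 7/30 + 17/45 → 11/18
merge 7/18 + 11/18 → 1
L = 17/45 + 11/18 + 1 = 179/90 ≈ 1.989 bits/symbol.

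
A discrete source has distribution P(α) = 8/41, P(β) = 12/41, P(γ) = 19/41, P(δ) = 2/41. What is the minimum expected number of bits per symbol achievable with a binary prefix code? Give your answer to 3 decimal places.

Repeatedly combine the two least-probable nodes; the expected code length is the sum of the merged weights.
merge 2/41 + 8/41 → 10/41
merge 10/41 + 12/41 → 22/41
merge 19/41 + 22/41 → 1
L = 10/41 + 22/41 + 1 = 73/41 ≈ 1.780 bits/symbol.

1.780 bits/symbol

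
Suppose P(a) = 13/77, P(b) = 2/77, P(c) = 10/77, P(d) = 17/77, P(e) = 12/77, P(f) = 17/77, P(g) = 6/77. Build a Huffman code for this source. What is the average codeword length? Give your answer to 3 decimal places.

2.662 bits/symbol

Repeatedly combine the two least-probable nodes; the expected code length is the sum of the merged weights.
merge 2/77 + 6/77 → 8/77
merge 8/77 + 10/77 → 18/77
merge 12/77 + 13/77 → 25/77
merge 17/77 + 17/77 → 34/77
merge 18/77 + 25/77 → 43/77
merge 34/77 + 43/77 → 1
L = 8/77 + 18/77 + 25/77 + 34/77 + 43/77 + 1 = 205/77 ≈ 2.662 bits/symbol.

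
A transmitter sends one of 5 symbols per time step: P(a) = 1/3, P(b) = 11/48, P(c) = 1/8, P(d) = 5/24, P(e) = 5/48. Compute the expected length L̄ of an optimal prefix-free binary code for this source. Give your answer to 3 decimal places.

Repeatedly combine the two least-probable nodes; the expected code length is the sum of the merged weights.
merge 5/48 + 1/8 → 11/48
merge 5/24 + 11/48 → 7/16
merge 11/48 + 1/3 → 9/16
merge 7/16 + 9/16 → 1
L = 11/48 + 7/16 + 9/16 + 1 = 107/48 ≈ 2.229 bits/symbol.

2.229 bits/symbol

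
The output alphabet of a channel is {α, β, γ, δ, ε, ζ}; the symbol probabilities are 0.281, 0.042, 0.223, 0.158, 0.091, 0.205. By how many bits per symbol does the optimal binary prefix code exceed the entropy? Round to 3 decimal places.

Entropy H = −Σ p log₂ p ≈ 2.3934 bits.
Huffman merges: 21/500+91/1000→133/1000; 133/1000+79/500→291/1000; 41/200+223/1000→107/250; 281/1000+291/1000→143/250; 107/250+143/250→1. L = 303/125 ≈ 2.4240.
L − H = 2.4240 − 2.3934 = 0.031 bits.

0.031 bits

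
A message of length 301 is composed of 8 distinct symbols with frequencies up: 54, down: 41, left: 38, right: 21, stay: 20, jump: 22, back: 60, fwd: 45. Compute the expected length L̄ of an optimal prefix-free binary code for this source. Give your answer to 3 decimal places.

Probabilities are the counts divided by 301.
Repeatedly combine the two least-probable nodes; the expected code length is the sum of the merged weights.
merge 20/301 + 3/43 → 41/301
merge 22/301 + 38/301 → 60/301
merge 41/301 + 41/301 → 82/301
merge 45/301 + 54/301 → 99/301
merge 60/301 + 60/301 → 120/301
merge 82/301 + 99/301 → 181/301
merge 120/301 + 181/301 → 1
L = 41/301 + 60/301 + 82/301 + 99/301 + 120/301 + 181/301 + 1 = 884/301 ≈ 2.937 bits/symbol.

2.937 bits/symbol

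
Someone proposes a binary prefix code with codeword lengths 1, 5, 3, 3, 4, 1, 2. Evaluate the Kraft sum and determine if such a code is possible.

With common denominator 2^5 = 32: Σ 2^(−ℓᵢ) = 16/32 + 1/32 + 4/32 + 4/32 + 2/32 + 16/32 + 8/32 = 51/32 = 1.59375.
Kraft's inequality requires Σ ≤ 1; here Σ = 1.59375 > 1, so no such prefix code exists.

1.59375; no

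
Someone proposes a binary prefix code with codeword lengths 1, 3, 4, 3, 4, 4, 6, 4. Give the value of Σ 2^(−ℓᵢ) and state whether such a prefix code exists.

With common denominator 2^6 = 64: Σ 2^(−ℓᵢ) = 32/64 + 8/64 + 4/64 + 8/64 + 4/64 + 4/64 + 1/64 + 4/64 = 65/64 = 1.015625.
Kraft's inequality requires Σ ≤ 1; here Σ = 1.015625 > 1, so no such prefix code exists.

1.015625; no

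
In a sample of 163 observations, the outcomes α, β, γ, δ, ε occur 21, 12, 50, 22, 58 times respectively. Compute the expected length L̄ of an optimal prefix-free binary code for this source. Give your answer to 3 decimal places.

Probabilities are the counts divided by 163.
Repeatedly combine the two least-probable nodes; the expected code length is the sum of the merged weights.
merge 12/163 + 21/163 → 33/163
merge 22/163 + 33/163 → 55/163
merge 50/163 + 55/163 → 105/163
merge 58/163 + 105/163 → 1
L = 33/163 + 55/163 + 105/163 + 1 = 356/163 ≈ 2.184 bits/symbol.

2.184 bits/symbol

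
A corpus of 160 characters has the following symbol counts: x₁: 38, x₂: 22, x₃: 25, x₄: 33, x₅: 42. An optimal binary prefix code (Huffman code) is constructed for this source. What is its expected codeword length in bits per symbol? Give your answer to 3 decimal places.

2.294 bits/symbol

Probabilities are the counts divided by 160.
Repeatedly combine the two least-probable nodes; the expected code length is the sum of the merged weights.
merge 11/80 + 5/32 → 47/160
merge 33/160 + 19/80 → 71/160
merge 21/80 + 47/160 → 89/160
merge 71/160 + 89/160 → 1
L = 47/160 + 71/160 + 89/160 + 1 = 367/160 ≈ 2.294 bits/symbol.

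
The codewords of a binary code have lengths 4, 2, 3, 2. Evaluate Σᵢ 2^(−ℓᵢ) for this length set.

0.6875

With common denominator 2^4 = 16: Σ 2^(−ℓᵢ) = 1/16 + 4/16 + 2/16 + 4/16 = 11/16 = 0.6875.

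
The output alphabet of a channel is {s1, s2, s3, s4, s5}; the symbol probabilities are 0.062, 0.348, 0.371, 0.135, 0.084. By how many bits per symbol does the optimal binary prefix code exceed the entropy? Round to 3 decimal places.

0.056 bits

Entropy H = −Σ p log₂ p ≈ 1.9996 bits.
Huffman merges: 31/500+21/250→73/500; 27/200+73/500→281/1000; 281/1000+87/250→629/1000; 371/1000+629/1000→1. L = 257/125 ≈ 2.0560.
L − H = 2.0560 − 1.9996 = 0.056 bits.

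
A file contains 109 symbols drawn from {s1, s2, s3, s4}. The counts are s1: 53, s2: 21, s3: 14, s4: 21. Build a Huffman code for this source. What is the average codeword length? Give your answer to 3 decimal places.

1.835 bits/symbol

Probabilities are the counts divided by 109.
Repeatedly combine the two least-probable nodes; the expected code length is the sum of the merged weights.
merge 14/109 + 21/109 → 35/109
merge 21/109 + 35/109 → 56/109
merge 53/109 + 56/109 → 1
L = 35/109 + 56/109 + 1 = 200/109 ≈ 1.835 bits/symbol.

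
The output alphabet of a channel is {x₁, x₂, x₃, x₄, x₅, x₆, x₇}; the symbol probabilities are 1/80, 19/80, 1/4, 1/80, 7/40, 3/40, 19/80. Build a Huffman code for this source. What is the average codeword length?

2.4 bits/symbol

Repeatedly combine the two least-probable nodes; the expected code length is the sum of the merged weights.
merge 1/80 + 1/80 → 1/40
merge 1/40 + 3/40 → 1/10
merge 1/10 + 7/40 → 11/40
merge 19/80 + 19/80 → 19/40
merge 1/4 + 11/40 → 21/40
merge 19/40 + 21/40 → 1
L = 1/40 + 1/10 + 11/40 + 19/40 + 21/40 + 1 = 12/5 = 2.4 bits/symbol.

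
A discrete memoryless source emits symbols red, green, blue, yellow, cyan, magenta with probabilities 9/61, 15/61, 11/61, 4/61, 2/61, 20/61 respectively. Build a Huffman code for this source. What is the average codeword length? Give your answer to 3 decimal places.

2.344 bits/symbol

Repeatedly combine the two least-probable nodes; the expected code length is the sum of the merged weights.
merge 2/61 + 4/61 → 6/61
merge 6/61 + 9/61 → 15/61
merge 11/61 + 15/61 → 26/61
merge 15/61 + 20/61 → 35/61
merge 26/61 + 35/61 → 1
L = 6/61 + 15/61 + 26/61 + 35/61 + 1 = 143/61 ≈ 2.344 bits/symbol.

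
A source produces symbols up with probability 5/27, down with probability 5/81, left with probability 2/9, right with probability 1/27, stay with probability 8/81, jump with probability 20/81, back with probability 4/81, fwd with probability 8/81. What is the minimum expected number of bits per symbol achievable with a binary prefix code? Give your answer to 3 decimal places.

Repeatedly combine the two least-probable nodes; the expected code length is the sum of the merged weights.
merge 1/27 + 4/81 → 7/81
merge 5/81 + 7/81 → 4/27
merge 8/81 + 8/81 → 16/81
merge 4/27 + 5/27 → 1/3
merge 16/81 + 2/9 → 34/81
merge 20/81 + 1/3 → 47/81
merge 34/81 + 47/81 → 1
L = 7/81 + 4/27 + 16/81 + 1/3 + 34/81 + 47/81 + 1 = 224/81 ≈ 2.765 bits/symbol.

2.765 bits/symbol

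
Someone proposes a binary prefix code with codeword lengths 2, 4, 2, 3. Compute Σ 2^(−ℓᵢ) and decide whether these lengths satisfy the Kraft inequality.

0.6875; yes

With common denominator 2^4 = 16: Σ 2^(−ℓᵢ) = 4/16 + 1/16 + 4/16 + 2/16 = 11/16 = 0.6875.
Kraft's inequality requires Σ ≤ 1; here Σ = 0.6875 ≤ 1, so such a prefix code exists.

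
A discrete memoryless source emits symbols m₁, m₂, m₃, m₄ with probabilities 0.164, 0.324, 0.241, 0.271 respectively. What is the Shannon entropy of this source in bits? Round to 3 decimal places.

1.960 bits

H = −Σ pᵢ log₂ pᵢ.
−0.164·log₂(0.164) = 0.4278
−0.324·log₂(0.324) = 0.5268
−0.241·log₂(0.241) = 0.4947
−0.271·log₂(0.271) = 0.5105
Sum ≈ 1.9598 → 1.960 bits.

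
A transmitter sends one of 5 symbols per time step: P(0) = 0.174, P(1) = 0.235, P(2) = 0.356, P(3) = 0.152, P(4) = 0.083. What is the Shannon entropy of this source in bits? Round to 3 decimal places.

H = −Σ pᵢ log₂ pᵢ.
−0.174·log₂(0.174) = 0.4390
−0.235·log₂(0.235) = 0.4910
−0.356·log₂(0.356) = 0.5305
−0.152·log₂(0.152) = 0.4131
−0.083·log₂(0.083) = 0.2980
Sum ≈ 2.1716 → 2.172 bits.

2.172 bits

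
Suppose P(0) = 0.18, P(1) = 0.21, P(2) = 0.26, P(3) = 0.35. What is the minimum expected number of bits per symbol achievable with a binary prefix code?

2 bits/symbol

Repeatedly combine the two least-probable nodes; the expected code length is the sum of the merged weights.
merge 9/50 + 21/100 → 39/100
merge 13/50 + 7/20 → 61/100
merge 39/100 + 61/100 → 1
L = 39/100 + 61/100 + 1 = 2 bits/symbol.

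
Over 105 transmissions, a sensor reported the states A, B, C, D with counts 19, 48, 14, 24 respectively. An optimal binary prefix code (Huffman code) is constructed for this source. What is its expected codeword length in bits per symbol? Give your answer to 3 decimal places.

1.857 bits/symbol

Probabilities are the counts divided by 105.
Repeatedly combine the two least-probable nodes; the expected code length is the sum of the merged weights.
merge 2/15 + 19/105 → 11/35
merge 8/35 + 11/35 → 19/35
merge 16/35 + 19/35 → 1
L = 11/35 + 19/35 + 1 = 13/7 ≈ 1.857 bits/symbol.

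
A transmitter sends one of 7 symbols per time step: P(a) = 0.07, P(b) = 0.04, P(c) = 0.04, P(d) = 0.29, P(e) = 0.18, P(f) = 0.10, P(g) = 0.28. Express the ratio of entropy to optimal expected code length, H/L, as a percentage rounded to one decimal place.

98.8%

Entropy H = −Σ p log₂ p ≈ 2.4497 bits.
Huffman merges: 1/25+1/25→2/25; 7/100+2/25→3/20; 1/10+3/20→1/4; 9/50+1/4→43/100; 7/25+29/100→57/100; 43/100+57/100→1. L = 62/25 ≈ 2.4800.
Efficiency = H/L = 2.4497/2.4800 = 98.8%.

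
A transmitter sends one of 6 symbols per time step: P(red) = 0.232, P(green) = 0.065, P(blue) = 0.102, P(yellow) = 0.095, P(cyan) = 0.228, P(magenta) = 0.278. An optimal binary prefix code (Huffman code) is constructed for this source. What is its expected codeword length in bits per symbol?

2.422 bits/symbol

Repeatedly combine the two least-probable nodes; the expected code length is the sum of the merged weights.
merge 13/200 + 19/200 → 4/25
merge 51/500 + 4/25 → 131/500
merge 57/250 + 29/125 → 23/50
merge 131/500 + 139/500 → 27/50
merge 23/50 + 27/50 → 1
L = 4/25 + 131/500 + 23/50 + 27/50 + 1 = 1211/500 = 2.422 bits/symbol.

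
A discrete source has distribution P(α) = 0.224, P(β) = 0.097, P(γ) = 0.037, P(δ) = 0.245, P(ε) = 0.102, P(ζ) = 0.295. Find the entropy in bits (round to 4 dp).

H = −Σ pᵢ log₂ pᵢ.
−0.224·log₂(0.224) = 0.4835
−0.097·log₂(0.097) = 0.3265
−0.037·log₂(0.037) = 0.1760
−0.245·log₂(0.245) = 0.4971
−0.102·log₂(0.102) = 0.3359
−0.295·log₂(0.295) = 0.5196
Sum ≈ 2.3386 → 2.3386 bits.

2.3386 bits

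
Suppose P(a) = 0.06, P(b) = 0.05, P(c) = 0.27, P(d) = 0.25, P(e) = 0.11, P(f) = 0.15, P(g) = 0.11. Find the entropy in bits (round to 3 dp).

H = −Σ pᵢ log₂ pᵢ.
−0.06·log₂(0.06) = 0.2435
−0.05·log₂(0.05) = 0.2161
−0.27·log₂(0.27) = 0.5100
−0.25·log₂(0.25) = 0.5000
−0.11·log₂(0.11) = 0.3503
−0.15·log₂(0.15) = 0.4105
−0.11·log₂(0.11) = 0.3503
Sum ≈ 2.5808 → 2.581 bits.

2.581 bits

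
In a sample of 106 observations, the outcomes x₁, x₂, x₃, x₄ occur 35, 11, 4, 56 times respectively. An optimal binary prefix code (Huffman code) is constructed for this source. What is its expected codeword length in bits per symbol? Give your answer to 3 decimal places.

1.613 bits/symbol

Probabilities are the counts divided by 106.
Repeatedly combine the two least-probable nodes; the expected code length is the sum of the merged weights.
merge 2/53 + 11/106 → 15/106
merge 15/106 + 35/106 → 25/53
merge 25/53 + 28/53 → 1
L = 15/106 + 25/53 + 1 = 171/106 ≈ 1.613 bits/symbol.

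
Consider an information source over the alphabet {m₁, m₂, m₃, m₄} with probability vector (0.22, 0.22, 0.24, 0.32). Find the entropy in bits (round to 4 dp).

H = −Σ pᵢ log₂ pᵢ.
−0.22·log₂(0.22) = 0.4806
−0.22·log₂(0.22) = 0.4806
−0.24·log₂(0.24) = 0.4941
−0.32·log₂(0.32) = 0.5260
Sum ≈ 1.9813 → 1.9813 bits.

1.9813 bits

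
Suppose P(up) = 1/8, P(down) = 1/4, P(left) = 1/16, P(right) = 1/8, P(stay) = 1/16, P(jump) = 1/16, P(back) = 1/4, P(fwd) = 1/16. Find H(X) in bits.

Each probability is a power of 1/2, so log₂(1/p) is an integer.
H = Σ p·log₂(1/p) = 1/8·3 + 1/4·2 + 1/16·4 + 1/8·3 + 1/16·4 + 1/16·4 + 1/4·2 + 1/16·4 = 2.75 bits.

2.75 bits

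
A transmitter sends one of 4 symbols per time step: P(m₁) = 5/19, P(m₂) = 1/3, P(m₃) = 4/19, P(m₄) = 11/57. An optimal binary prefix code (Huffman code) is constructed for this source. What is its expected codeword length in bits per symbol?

2 bits/symbol

Repeatedly combine the two least-probable nodes; the expected code length is the sum of the merged weights.
merge 11/57 + 4/19 → 23/57
merge 5/19 + 1/3 → 34/57
merge 23/57 + 34/57 → 1
L = 23/57 + 34/57 + 1 = 2 bits/symbol.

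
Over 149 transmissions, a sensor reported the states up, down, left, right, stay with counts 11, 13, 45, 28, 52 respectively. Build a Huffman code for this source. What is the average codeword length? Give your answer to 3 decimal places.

Probabilities are the counts divided by 149.
Repeatedly combine the two least-probable nodes; the expected code length is the sum of the merged weights.
merge 11/149 + 13/149 → 24/149
merge 24/149 + 28/149 → 52/149
merge 45/149 + 52/149 → 97/149
merge 52/149 + 97/149 → 1
L = 24/149 + 52/149 + 97/149 + 1 = 322/149 ≈ 2.161 bits/symbol.

2.161 bits/symbol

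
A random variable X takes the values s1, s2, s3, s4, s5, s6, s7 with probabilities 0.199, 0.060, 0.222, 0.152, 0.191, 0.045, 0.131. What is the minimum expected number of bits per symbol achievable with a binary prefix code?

2.684 bits/symbol

Repeatedly combine the two least-probable nodes; the expected code length is the sum of the merged weights.
merge 9/200 + 3/50 → 21/200
merge 21/200 + 131/1000 → 59/250
merge 19/125 + 191/1000 → 343/1000
merge 199/1000 + 111/500 → 421/1000
merge 59/250 + 343/1000 → 579/1000
merge 421/1000 + 579/1000 → 1
L = 21/200 + 59/250 + 343/1000 + 421/1000 + 579/1000 + 1 = 671/250 = 2.684 bits/symbol.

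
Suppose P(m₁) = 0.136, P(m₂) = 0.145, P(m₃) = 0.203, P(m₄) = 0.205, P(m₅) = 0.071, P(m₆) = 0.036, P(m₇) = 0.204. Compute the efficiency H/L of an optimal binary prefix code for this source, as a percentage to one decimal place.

97.9%

Entropy H = −Σ p log₂ p ≈ 2.6425 bits.
Huffman merges: 9/250+71/1000→107/1000; 107/1000+17/125→243/1000; 29/200+203/1000→87/250; 51/250+41/200→409/1000; 243/1000+87/250→591/1000; 409/1000+591/1000→1. L = 1349/500 ≈ 2.6980.
Efficiency = H/L = 2.6425/2.6980 = 97.9%.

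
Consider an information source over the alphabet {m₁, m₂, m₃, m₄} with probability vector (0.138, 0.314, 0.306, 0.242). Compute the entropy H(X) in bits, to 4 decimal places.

H = −Σ pᵢ log₂ pᵢ.
−0.138·log₂(0.138) = 0.3943
−0.314·log₂(0.314) = 0.5247
−0.306·log₂(0.306) = 0.5228
−0.242·log₂(0.242) = 0.4954
Sum ≈ 1.9372 → 1.9372 bits.

1.9372 bits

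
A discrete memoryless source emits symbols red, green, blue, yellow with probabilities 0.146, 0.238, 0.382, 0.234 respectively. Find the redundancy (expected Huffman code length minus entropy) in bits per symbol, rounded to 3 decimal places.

Entropy H = −Σ p log₂ p ≈ 1.9189 bits.
Huffman merges: 73/500+117/500→19/50; 119/500+19/50→309/500; 191/500+309/500→1. L = 999/500 ≈ 1.9980.
L − H = 1.9980 − 1.9189 = 0.079 bits.

0.079 bits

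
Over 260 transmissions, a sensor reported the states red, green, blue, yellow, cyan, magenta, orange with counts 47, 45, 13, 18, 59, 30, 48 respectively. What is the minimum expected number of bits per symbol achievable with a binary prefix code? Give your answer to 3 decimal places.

2.708 bits/symbol

Probabilities are the counts divided by 260.
Repeatedly combine the two least-probable nodes; the expected code length is the sum of the merged weights.
merge 1/20 + 9/130 → 31/260
merge 3/26 + 31/260 → 61/260
merge 9/52 + 47/260 → 23/65
merge 12/65 + 59/260 → 107/260
merge 61/260 + 23/65 → 153/260
merge 107/260 + 153/260 → 1
L = 31/260 + 61/260 + 23/65 + 107/260 + 153/260 + 1 = 176/65 ≈ 2.708 bits/symbol.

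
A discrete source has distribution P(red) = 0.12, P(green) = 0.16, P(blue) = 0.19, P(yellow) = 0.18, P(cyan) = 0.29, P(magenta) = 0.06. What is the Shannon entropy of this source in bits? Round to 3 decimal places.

2.452 bits

H = −Σ pᵢ log₂ pᵢ.
−0.12·log₂(0.12) = 0.3671
−0.16·log₂(0.16) = 0.4230
−0.19·log₂(0.19) = 0.4552
−0.18·log₂(0.18) = 0.4453
−0.29·log₂(0.29) = 0.5179
−0.06·log₂(0.06) = 0.2435
Sum ≈ 2.4521 → 2.452 bits.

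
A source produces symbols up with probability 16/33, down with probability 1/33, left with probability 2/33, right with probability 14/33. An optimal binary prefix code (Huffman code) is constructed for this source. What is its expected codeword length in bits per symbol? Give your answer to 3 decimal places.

1.606 bits/symbol

Repeatedly combine the two least-probable nodes; the expected code length is the sum of the merged weights.
merge 1/33 + 2/33 → 1/11
merge 1/11 + 14/33 → 17/33
merge 16/33 + 17/33 → 1
L = 1/11 + 17/33 + 1 = 53/33 ≈ 1.606 bits/symbol.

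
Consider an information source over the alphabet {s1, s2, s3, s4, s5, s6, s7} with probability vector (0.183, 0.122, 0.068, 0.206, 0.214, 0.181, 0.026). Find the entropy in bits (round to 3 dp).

H = −Σ pᵢ log₂ pᵢ.
−0.183·log₂(0.183) = 0.4484
−0.122·log₂(0.122) = 0.3703
−0.068·log₂(0.068) = 0.2637
−0.206·log₂(0.206) = 0.4695
−0.214·log₂(0.214) = 0.4760
−0.181·log₂(0.181) = 0.4463
−0.026·log₂(0.026) = 0.1369
Sum ≈ 2.6111 → 2.611 bits.

2.611 bits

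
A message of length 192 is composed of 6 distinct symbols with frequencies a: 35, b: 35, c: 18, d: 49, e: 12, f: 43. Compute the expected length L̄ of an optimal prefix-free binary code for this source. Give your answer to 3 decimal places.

2.495 bits/symbol

Probabilities are the counts divided by 192.
Repeatedly combine the two least-probable nodes; the expected code length is the sum of the merged weights.
merge 1/16 + 3/32 → 5/32
merge 5/32 + 35/192 → 65/192
merge 35/192 + 43/192 → 13/32
merge 49/192 + 65/192 → 19/32
merge 13/32 + 19/32 → 1
L = 5/32 + 65/192 + 13/32 + 19/32 + 1 = 479/192 ≈ 2.495 bits/symbol.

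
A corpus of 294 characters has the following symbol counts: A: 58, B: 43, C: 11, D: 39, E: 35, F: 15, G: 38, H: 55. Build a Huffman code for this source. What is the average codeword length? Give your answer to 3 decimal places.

Probabilities are the counts divided by 294.
Repeatedly combine the two least-probable nodes; the expected code length is the sum of the merged weights.
merge 11/294 + 5/98 → 13/147
merge 13/147 + 5/42 → 61/294
merge 19/147 + 13/98 → 11/42
merge 43/294 + 55/294 → 1/3
merge 29/147 + 61/294 → 17/42
merge 11/42 + 1/3 → 25/42
merge 17/42 + 25/42 → 1
L = 13/147 + 61/294 + 11/42 + 1/3 + 17/42 + 25/42 + 1 = 425/147 ≈ 2.891 bits/symbol.

2.891 bits/symbol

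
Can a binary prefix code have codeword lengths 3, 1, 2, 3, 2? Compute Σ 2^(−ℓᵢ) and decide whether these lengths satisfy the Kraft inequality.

1.25; no

With common denominator 2^3 = 8: Σ 2^(−ℓᵢ) = 1/8 + 4/8 + 2/8 + 1/8 + 2/8 = 10/8 = 1.25.
Kraft's inequality requires Σ ≤ 1; here Σ = 1.25 > 1, so no such prefix code exists.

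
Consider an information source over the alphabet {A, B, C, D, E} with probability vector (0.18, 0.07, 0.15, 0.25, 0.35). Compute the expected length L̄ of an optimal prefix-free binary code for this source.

Repeatedly combine the two least-probable nodes; the expected code length is the sum of the merged weights.
merge 7/100 + 3/20 → 11/50
merge 9/50 + 11/50 → 2/5
merge 1/4 + 7/20 → 3/5
merge 2/5 + 3/5 → 1
L = 11/50 + 2/5 + 3/5 + 1 = 111/50 = 2.22 bits/symbol.

2.22 bits/symbol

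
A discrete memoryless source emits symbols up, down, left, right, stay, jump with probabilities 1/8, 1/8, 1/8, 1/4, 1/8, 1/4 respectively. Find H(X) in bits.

2.5 bits

Each probability is a power of 1/2, so log₂(1/p) is an integer.
H = Σ p·log₂(1/p) = 1/8·3 + 1/8·3 + 1/8·3 + 1/4·2 + 1/8·3 + 1/4·2 = 2.5 bits.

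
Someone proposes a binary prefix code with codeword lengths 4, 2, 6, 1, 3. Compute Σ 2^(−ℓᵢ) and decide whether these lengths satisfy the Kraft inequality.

0.953125; yes

With common denominator 2^6 = 64: Σ 2^(−ℓᵢ) = 4/64 + 16/64 + 1/64 + 32/64 + 8/64 = 61/64 = 0.953125.
Kraft's inequality requires Σ ≤ 1; here Σ = 0.953125 ≤ 1, so such a prefix code exists.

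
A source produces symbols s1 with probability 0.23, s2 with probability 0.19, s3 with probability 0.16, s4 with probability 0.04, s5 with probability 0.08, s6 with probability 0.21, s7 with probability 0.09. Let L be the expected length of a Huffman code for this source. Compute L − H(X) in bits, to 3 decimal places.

Entropy H = −Σ p log₂ p ≈ 2.6287 bits.
Huffman merges: 1/25+2/25→3/25; 9/100+3/25→21/100; 4/25+19/100→7/20; 21/100+21/100→21/50; 23/100+7/20→29/50; 21/50+29/50→1. L = 67/25 ≈ 2.6800.
L − H = 2.6800 − 2.6287 = 0.051 bits.

0.051 bits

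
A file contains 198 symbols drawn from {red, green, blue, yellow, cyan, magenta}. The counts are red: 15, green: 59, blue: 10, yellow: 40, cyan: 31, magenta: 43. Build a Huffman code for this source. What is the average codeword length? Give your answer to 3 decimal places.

Probabilities are the counts divided by 198.
Repeatedly combine the two least-probable nodes; the expected code length is the sum of the merged weights.
merge 5/99 + 5/66 → 25/198
merge 25/198 + 31/198 → 28/99
merge 20/99 + 43/198 → 83/198
merge 28/99 + 59/198 → 115/198
merge 83/198 + 115/198 → 1
L = 25/198 + 28/99 + 83/198 + 115/198 + 1 = 53/22 ≈ 2.409 bits/symbol.

2.409 bits/symbol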